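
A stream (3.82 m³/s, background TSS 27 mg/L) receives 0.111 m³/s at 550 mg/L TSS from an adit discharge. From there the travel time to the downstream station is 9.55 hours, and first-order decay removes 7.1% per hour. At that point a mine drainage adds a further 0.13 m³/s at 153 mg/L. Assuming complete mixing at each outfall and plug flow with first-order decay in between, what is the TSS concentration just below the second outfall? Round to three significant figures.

24.9 mg/L

Mixed concentration C = ΣQC/ΣQ = (3.820·27.00 + 0.1110·550.0) / 3.931 = 164.2/3.931 = 41.77 mg/L; combined flow 3.931 m³/s.
7.1%/h lost → k = −ln(1 − 0.071) = 0.07365 h⁻¹.
First-order decay: C = 41.77·exp(−k·t) = 41.77·0.4949 = 20.67 mg/L.
At the second outfall, C = (3.931·20.67 + 0.1300·153.0) / (3.931 + 0.1300) = 24.91 mg/L.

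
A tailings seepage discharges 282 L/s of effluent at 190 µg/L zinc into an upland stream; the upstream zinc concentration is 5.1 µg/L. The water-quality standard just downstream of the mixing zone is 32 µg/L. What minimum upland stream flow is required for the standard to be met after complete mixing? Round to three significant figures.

Set C_mix = 32: (Q·5.100 + 282.0·190.0) / (Q + 282.0) = 32
→ Q = 282.0·(190.0 − 32)/(32 − 5.100) = 1656 L/s.

1660 L/s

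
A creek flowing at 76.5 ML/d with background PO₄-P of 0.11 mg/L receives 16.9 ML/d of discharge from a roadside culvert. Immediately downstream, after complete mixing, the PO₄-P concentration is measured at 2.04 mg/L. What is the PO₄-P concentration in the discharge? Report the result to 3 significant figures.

Mass balance: 76.50·0.1100 + 16.90·Cₑ = 93.40·2.040
→ Cₑ = (93.40·2.040 − 76.50·0.1100) / 16.90 = 10.78 mg/L.

10.8 mg/L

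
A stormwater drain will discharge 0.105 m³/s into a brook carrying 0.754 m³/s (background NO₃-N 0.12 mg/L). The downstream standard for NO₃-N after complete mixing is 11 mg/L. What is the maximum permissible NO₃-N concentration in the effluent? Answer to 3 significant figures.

89.1 mg/L

At the limit, (Qr·Cr + Qe·Cₑ)/(Qr + Qe) = 11:
Cₑ = (0.8590·11 − 0.7540·0.1200) / 0.1050 = 89.13 mg/L.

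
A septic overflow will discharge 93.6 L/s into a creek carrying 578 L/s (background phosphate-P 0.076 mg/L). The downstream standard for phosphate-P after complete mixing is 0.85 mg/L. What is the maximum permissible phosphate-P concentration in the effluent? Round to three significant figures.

5.63 mg/L

At the limit, (Qr·Cr + Qe·Cₑ)/(Qr + Qe) = 0.85:
Cₑ = (671.6·0.85 − 578.0·0.07600) / 93.60 = 5.630 mg/L.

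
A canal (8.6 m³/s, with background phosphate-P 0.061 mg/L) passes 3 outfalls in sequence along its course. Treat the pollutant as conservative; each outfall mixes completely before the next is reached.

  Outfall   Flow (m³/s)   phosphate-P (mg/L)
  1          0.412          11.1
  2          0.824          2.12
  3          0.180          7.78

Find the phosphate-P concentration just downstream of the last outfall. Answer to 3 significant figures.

0.823 mg/L

Outfall 1: combined Q = 9.012 m³/s; C = (8.600·0.06100 + 0.4120·11.10)/9.012 = 0.5657 mg/L.
Outfall 2: combined Q = 9.836 m³/s; C = (9.012·0.5657 + 0.8240·2.120)/9.836 = 0.6959 mg/L.
Outfall 3: combined Q = 10.02 m³/s; C = (9.836·0.6959 + 0.1800·7.780)/10.02 = 0.8232 mg/L.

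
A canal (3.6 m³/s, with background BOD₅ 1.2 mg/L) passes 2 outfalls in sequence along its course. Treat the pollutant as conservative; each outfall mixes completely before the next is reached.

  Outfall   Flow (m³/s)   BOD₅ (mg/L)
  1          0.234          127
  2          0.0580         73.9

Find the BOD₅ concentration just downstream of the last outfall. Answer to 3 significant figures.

9.85 mg/L

After outfall 1: Q = 3.600 + 0.2340 = 3.834 m³/s; C = (3.600·1.200 + 0.2340·127.0)/3.834 = 8.878 mg/L.
After outfall 2: Q = 3.834 + 0.05800 = 3.892 m³/s; C = (3.834·8.878 + 0.05800·73.90)/3.892 = 9.847 mg/L.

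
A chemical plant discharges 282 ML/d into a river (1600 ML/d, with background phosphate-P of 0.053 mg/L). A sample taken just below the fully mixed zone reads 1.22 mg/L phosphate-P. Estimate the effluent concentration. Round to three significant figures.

7.84 mg/L

Mass balance: 1600·0.05300 + 282.0·Cₑ = 1882·1.220
→ Cₑ = (1882·1.220 − 1600·0.05300) / 282.0 = 7.841 mg/L.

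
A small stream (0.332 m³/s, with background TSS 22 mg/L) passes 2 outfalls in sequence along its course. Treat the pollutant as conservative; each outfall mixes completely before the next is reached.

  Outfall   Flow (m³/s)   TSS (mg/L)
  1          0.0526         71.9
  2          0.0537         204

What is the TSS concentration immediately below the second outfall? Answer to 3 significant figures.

After outfall 1: Q = 0.3320 + 0.05260 = 0.3846 m³/s; C = (0.3320·22.00 + 0.05260·71.90)/0.3846 = 28.82 mg/L.
After outfall 2: Q = 0.3846 + 0.05370 = 0.4383 m³/s; C = (0.3846·28.82 + 0.05370·204.0)/0.4383 = 50.29 mg/L.

50.3 mg/L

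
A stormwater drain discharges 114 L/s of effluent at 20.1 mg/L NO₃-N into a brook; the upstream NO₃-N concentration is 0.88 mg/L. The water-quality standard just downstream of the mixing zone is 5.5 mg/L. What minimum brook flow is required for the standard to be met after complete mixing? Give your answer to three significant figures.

360 L/s

Set C_mix = 5.5: (Q·0.8800 + 114.0·20.10) / (Q + 114.0) = 5.5
→ Q = 114.0·(20.10 − 5.5)/(5.5 − 0.8800) = 360.3 L/s.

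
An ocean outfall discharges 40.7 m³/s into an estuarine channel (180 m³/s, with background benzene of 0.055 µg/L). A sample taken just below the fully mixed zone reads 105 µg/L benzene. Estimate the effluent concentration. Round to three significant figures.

569 µg/L

Mass balance: 180.0·0.05500 + 40.70·Cₑ = 220.7·105.0
→ Cₑ = (220.7·105.0 − 180.0·0.05500) / 40.70 = 569.1 µg/L.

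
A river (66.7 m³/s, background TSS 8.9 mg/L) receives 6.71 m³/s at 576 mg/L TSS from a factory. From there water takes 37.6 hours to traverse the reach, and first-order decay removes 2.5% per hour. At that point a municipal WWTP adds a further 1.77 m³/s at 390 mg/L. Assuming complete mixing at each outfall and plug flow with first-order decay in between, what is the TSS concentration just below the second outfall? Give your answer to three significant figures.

Flow-weighted average: C = (66.70·8.900 + 6.710·576.0) / 73.41 = 4459/73.41 = 60.74 mg/L; combined flow 73.41 m³/s.
2.5%/h lost → k = −ln(1 − 0.025) = 0.02532 h⁻¹.
Decay over the reach: 60.74·exp(−kt) = 60.74·0.3860 = 23.44 mg/L.
At the second outfall, C = (73.41·23.44 + 1.770·390.0) / (73.41 + 1.770) = 32.07 mg/L.

32.1 mg/L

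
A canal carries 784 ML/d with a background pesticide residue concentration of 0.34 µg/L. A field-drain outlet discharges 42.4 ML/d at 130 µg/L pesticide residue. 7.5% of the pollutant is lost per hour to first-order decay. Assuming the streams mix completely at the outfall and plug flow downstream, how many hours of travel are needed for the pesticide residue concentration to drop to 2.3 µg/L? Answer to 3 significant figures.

Mixed concentration C = ΣQC/ΣQ = (784.0·0.3400 + 42.40·130.0) / 826.4 = 5779/826.4 = 6.992 µg/L.
7.5%/h lost → k = −ln(1 − 0.075) = 0.07796 h⁻¹.
6.992·exp(−k·t) = 2.3 → t = ln(6.992/2.3)/k = 51340 s = 14.26 h.

14.3 h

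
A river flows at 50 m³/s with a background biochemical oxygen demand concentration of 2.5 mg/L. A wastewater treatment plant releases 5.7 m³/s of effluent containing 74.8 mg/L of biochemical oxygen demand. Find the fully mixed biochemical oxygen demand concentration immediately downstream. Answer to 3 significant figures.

9.90 mg/L

After mixing, C = (50.00·2.500 + 5.700·74.80) / 55.70 = 551.4/55.70 = 9.899 mg/L.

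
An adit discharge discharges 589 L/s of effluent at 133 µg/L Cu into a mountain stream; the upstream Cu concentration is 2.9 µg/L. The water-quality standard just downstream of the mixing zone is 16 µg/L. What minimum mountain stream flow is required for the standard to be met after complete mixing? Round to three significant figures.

Set C_mix = 16: (Q·2.900 + 589.0·133.0) / (Q + 589.0) = 16
→ Q = 589.0·(133.0 − 16)/(16 − 2.900) = 5261 L/s.

5260 L/s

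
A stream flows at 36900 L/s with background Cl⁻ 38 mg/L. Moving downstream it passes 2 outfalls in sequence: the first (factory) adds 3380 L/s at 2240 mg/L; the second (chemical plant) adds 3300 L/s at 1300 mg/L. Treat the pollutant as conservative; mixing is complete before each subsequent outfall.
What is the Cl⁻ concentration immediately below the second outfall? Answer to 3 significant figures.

Below outfall 1: Q → 40280 L/s, C = (36900·38.00 + 3380·2240)/40280 = 222.8 mg/L.
Below outfall 2: Q → 43580 L/s, C = (40280·222.8 + 3300·1300)/43580 = 304.3 mg/L.

304 mg/L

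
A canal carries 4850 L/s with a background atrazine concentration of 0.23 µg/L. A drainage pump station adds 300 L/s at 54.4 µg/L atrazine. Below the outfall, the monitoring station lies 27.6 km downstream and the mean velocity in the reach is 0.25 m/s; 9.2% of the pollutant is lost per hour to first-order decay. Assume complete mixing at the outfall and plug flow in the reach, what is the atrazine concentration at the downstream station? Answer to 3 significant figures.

Mixed concentration C = ΣQC/ΣQ = (4850·0.2300 + 300.0·54.40) / 5150 = 17440/5150 = 3.386 µg/L.
Travel time t = 27.6·1000 / 0.25 = 110400 s = 30.67 h.
9.2%/h lost → k = −ln(1 − 0.092) = 0.09651 h⁻¹.
After decay, C = 3.386 × e^(−kt) = 3.386 × 0.05184 = 0.1755 µg/L.

0.175 µg/L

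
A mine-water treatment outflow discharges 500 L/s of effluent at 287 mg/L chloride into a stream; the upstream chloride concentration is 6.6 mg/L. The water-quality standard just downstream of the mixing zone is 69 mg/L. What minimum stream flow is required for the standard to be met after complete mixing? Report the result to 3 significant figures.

1750 L/s

Set C_mix = 69: (Q·6.600 + 500.0·287.0) / (Q + 500.0) = 69
→ Q = 500.0·(287.0 − 69)/(69 − 6.600) = 1747 L/s.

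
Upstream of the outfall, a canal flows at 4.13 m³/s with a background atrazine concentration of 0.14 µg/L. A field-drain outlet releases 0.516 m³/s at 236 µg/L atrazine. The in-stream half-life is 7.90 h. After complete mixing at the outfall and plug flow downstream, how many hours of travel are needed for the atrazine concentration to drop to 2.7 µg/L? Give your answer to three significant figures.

26.0 h

Flow-weighted average: C = (4.130·0.1400 + 0.5160·236.0) / 4.646 = 122.4/4.646 = 26.34 µg/L.
Half-life 7.90 h → k = ln 2 / 7.90 = 0.08774 h⁻¹ = 2.106 d⁻¹.
26.34·exp(−k·t) = 2.7 → t = ln(26.34/2.7)/k = 93450 s = 25.96 h.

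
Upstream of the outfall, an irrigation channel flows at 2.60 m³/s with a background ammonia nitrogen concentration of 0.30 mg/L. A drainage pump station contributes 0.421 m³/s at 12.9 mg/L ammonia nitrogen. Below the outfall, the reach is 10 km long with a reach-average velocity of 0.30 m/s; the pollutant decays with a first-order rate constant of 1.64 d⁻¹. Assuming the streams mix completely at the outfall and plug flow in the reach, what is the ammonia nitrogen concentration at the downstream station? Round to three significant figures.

1.09 mg/L

Mass balance: C = (2.600·0.3000 + 0.4210·12.90) / 3.021 = 6.211/3.021 = 2.056 mg/L.
Travel time t = 10·1000 / 0.30 = 33330 s = 9.259 h.
After decay, C = 2.056 × e^(−kt) = 2.056 × 0.5311 = 1.092 mg/L.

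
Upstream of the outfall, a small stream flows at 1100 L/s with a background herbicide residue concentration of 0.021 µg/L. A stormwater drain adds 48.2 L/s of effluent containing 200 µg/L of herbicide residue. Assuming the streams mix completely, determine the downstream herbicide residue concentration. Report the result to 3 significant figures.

8.42 µg/L

Conservation of mass: C = (1100·0.02100 + 48.20·200.0) / 1148 = 9663/1148 = 8.416 µg/L.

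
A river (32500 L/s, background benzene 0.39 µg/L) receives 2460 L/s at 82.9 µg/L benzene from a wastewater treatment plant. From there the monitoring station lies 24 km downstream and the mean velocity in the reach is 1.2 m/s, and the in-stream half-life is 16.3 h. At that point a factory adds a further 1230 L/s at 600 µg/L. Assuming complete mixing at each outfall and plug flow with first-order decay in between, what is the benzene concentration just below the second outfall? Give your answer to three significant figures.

25.1 µg/L

Flow-weighted average: C = (32500·0.3900 + 2460·82.90) / 34960 = 216600/34960 = 6.196 µg/L; combined flow 34960 L/s.
Travel time t = 24·1000 / 1.2 = 20000 s = 5.556 h.
Half-life 16.3 h → k = ln 2 / 16.3 = 0.04252 h⁻¹ = 1.021 d⁻¹.
Decay over the reach: 6.196·exp(−kt) = 6.196·0.7896 = 4.892 µg/L.
Second outfall: C = (34960·4.892 + 1230·600.0)/36190 = 25.12 µg/L.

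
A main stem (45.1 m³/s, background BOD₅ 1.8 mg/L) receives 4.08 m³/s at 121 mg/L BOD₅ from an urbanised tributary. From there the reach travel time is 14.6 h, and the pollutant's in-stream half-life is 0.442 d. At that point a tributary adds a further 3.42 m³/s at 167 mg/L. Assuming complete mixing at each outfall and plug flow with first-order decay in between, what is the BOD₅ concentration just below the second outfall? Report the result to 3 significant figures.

Conservation of mass: C = (45.10·1.800 + 4.080·121.0) / 49.18 = 574.9/49.18 = 11.69 mg/L; combined flow 49.18 m³/s.
Half-life 0.442 d → k = ln 2 / 0.442 = 1.568 d⁻¹.
After decay, C = 11.69 × e^(−kt) = 11.69 × 0.3852 = 4.503 mg/L.
At the second outfall, C = (49.18·4.503 + 3.420·167.0) / (49.18 + 3.420) = 15.07 mg/L.

15.1 mg/L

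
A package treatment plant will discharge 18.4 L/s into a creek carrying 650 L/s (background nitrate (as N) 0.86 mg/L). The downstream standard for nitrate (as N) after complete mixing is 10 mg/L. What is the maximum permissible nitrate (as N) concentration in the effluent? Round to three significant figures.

333 mg/L

At the limit, (Qr·Cr + Qe·Cₑ)/(Qr + Qe) = 10:
Cₑ = (668.4·10 − 650.0·0.8600) / 18.40 = 332.9 mg/L.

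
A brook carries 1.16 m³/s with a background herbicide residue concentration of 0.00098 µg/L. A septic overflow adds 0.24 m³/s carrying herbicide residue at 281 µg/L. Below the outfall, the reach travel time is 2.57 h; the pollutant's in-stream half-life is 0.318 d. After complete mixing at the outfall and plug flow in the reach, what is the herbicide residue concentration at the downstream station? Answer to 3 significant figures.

38.1 µg/L

Conservation of mass: C = (1.160·0.0009800 + 0.2400·281.0) / 1.400 = 67.44/1.400 = 48.17 µg/L.
Half-life 0.318 d → k = ln 2 / 0.318 = 2.180 d⁻¹.
After decay, C = 48.17 × e^(−kt) = 48.17 × 0.7918 = 38.14 µg/L.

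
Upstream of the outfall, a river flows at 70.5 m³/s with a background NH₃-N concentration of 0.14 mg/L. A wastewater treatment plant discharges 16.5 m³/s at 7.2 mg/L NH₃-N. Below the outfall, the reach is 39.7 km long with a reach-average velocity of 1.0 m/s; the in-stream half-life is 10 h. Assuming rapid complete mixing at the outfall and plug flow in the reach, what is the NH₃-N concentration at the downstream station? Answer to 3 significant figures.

After mixing, C = (70.50·0.1400 + 16.50·7.200) / 87.00 = 128.7/87.00 = 1.479 mg/L.
Travel time t = 39.7·1000 / 1.0 = 39700 s = 11.03 h.
Half-life 10 h → k = ln 2 / 10 = 0.06931 h⁻¹ = 1.664 d⁻¹.
First-order decay: C = 1.479·exp(−k·t) = 1.479·0.4656 = 0.6886 mg/L.

0.689 mg/L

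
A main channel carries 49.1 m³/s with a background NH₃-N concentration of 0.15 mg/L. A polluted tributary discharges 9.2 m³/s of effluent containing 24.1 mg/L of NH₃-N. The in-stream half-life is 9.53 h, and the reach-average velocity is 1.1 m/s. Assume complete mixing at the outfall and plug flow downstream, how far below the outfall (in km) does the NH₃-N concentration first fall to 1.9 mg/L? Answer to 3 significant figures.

Mixed concentration C = ΣQC/ΣQ = (49.10·0.1500 + 9.200·24.10) / 58.30 = 229.1/58.30 = 3.929 mg/L.
Half-life 9.53 h → k = ln 2 / 9.53 = 0.07273 h⁻¹ = 1.746 d⁻¹.
Set 3.929·exp(−k·t) = 1.9 → t = ln(3.929/1.9)/k = 35970 s = 9.990 h.
Distance = v·t = 1.1·35970 = 39560 m = 39.56 km.

39.6 km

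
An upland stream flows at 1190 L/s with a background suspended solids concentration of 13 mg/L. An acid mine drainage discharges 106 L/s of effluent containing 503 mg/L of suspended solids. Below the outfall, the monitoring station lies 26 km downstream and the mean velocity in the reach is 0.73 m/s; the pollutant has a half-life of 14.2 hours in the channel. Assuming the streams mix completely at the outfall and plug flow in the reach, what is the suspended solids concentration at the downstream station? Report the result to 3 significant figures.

Flow-weighted average: C = (1190·13.00 + 106.0·503.0) / 1296 = 68790/1296 = 53.08 mg/L.
Travel time t = 26·1000 / 0.73 = 35620 s = 9.893 h.
Half-life 14.2 h → k = ln 2 / 14.2 = 0.04881 h⁻¹ = 1.172 d⁻¹.
After decay, C = 53.08 × e^(−kt) = 53.08 × 0.6170 = 32.75 mg/L.

32.7 mg/L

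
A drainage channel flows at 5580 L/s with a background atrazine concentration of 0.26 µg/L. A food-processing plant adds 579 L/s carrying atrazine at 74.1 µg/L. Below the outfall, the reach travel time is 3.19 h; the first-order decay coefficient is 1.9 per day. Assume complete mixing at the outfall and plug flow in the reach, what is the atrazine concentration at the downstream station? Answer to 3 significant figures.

Flow-weighted average: C = (5580·0.2600 + 579.0·74.10) / 6159 = 44350/6159 = 7.202 µg/L.
Applying C = C₀e^(−kt): 7.202 × 0.7768 = 5.594 µg/L.

5.59 µg/L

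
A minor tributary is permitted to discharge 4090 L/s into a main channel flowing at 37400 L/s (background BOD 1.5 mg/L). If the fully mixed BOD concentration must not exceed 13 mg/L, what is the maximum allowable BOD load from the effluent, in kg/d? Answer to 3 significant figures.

41800 kg/d

Mass balance at the limit: 37400·1.500 + 4090·Cₑ = 41490·13 → Cₑ = 118.2 mg/L.
4090 L/s = 4.090 m³/s. Load = 4.090 m³/s × 118.2 g/m³ × 86 400 s/d = 41750 kg/d.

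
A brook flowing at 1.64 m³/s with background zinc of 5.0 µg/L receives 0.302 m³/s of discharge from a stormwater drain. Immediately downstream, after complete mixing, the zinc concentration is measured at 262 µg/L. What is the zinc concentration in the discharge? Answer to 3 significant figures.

Mass balance: 1.640·5.000 + 0.3020·Cₑ = 1.942·262.0
→ Cₑ = (1.942·262.0 − 1.640·5.000) / 0.3020 = 1658 µg/L.

1660 µg/L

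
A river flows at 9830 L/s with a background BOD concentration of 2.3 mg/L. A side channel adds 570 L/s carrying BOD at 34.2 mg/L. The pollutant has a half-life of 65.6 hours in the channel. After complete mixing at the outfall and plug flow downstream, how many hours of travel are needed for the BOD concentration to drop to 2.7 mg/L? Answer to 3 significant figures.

Mass balance: C = (9830·2.300 + 570.0·34.20) / 10400 = 42100/10400 = 4.048 mg/L.
Half-life 65.6 h → k = ln 2 / 65.6 = 0.01057 h⁻¹ = 0.2536 d⁻¹.
4.048·exp(−k·t) = 2.7 → t = ln(4.048/2.7)/k = 138000 s = 38.34 h.

38.3 h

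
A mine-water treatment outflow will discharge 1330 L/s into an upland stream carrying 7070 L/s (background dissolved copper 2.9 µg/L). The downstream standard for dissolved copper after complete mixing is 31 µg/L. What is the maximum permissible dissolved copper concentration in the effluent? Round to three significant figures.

180 µg/L

At the limit, (Qr·Cr + Qe·Cₑ)/(Qr + Qe) = 31:
Cₑ = (8400·31 − 7070·2.900) / 1330 = 180.4 µg/L.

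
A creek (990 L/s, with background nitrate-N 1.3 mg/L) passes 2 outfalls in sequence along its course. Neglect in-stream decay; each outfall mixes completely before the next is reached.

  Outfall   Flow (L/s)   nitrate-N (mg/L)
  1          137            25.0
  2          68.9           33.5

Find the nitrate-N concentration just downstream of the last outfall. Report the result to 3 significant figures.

5.87 mg/L

Outfall 1: combined Q = 1127 L/s; C = (990.0·1.300 + 137.0·25.00)/1127 = 4.181 mg/L.
Outfall 2: combined Q = 1196 L/s; C = (1127·4.181 + 68.90·33.50)/1196 = 5.870 mg/L.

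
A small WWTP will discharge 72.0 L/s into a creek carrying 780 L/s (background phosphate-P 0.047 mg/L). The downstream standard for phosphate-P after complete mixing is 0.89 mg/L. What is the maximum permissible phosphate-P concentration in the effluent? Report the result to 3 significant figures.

At the limit, (Qr·Cr + Qe·Cₑ)/(Qr + Qe) = 0.89:
Cₑ = (852.0·0.89 − 780.0·0.04700) / 72.00 = 10.02 mg/L.

10.0 mg/L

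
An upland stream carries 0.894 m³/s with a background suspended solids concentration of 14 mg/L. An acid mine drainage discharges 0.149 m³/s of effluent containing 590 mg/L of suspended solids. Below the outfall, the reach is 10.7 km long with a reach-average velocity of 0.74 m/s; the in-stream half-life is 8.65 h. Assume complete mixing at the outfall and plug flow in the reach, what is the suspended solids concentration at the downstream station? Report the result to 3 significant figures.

Mixed concentration C = ΣQC/ΣQ = (0.8940·14.00 + 0.1490·590.0) / 1.043 = 100.4/1.043 = 96.29 mg/L.
Travel time t = 10.7·1000 / 0.74 = 14460 s = 4.017 h.
Half-life 8.65 h → k = ln 2 / 8.65 = 0.08013 h⁻¹ = 1.923 d⁻¹.
After decay, C = 96.29 × e^(−kt) = 96.29 × 0.7248 = 69.79 mg/L.

69.8 mg/L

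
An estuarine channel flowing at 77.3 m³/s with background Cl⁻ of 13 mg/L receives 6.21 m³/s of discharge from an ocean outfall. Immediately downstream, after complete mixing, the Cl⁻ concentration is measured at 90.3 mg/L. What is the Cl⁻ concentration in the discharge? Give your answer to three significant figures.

1050 mg/L

Mass balance: 77.30·13.00 + 6.210·Cₑ = 83.51·90.30
→ Cₑ = (83.51·90.30 − 77.30·13.00) / 6.210 = 1053 mg/L.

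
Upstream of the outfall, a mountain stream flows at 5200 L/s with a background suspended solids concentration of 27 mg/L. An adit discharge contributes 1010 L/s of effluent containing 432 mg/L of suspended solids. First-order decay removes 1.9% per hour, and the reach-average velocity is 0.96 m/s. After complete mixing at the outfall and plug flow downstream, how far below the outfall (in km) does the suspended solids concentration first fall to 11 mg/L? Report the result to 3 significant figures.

384 km

Mixed concentration C = ΣQC/ΣQ = (5200·27.00 + 1010·432.0) / 6210 = 576700/6210 = 92.87 mg/L.
1.9%/h lost → k = −ln(1 − 0.019) = 0.01918 h⁻¹.
Set 92.87·exp(−k·t) = 11 → t = ln(92.87/11)/k = 400400 s = 111.2 h.
Distance = v·t = 0.96·400400 = 384300 m = 384.3 km.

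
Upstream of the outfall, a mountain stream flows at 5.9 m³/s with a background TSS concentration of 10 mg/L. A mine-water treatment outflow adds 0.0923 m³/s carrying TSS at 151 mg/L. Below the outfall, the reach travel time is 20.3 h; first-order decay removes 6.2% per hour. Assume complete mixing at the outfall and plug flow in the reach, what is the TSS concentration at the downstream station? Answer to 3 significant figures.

3.32 mg/L

Mixed concentration C = ΣQC/ΣQ = (5.900·10.00 + 0.09230·151.0) / 5.992 = 72.94/5.992 = 12.17 mg/L.
6.2%/h lost → k = −ln(1 − 0.062) = 0.06401 h⁻¹.
Applying C = C₀e^(−kt): 12.17 × 0.2727 = 3.320 mg/L.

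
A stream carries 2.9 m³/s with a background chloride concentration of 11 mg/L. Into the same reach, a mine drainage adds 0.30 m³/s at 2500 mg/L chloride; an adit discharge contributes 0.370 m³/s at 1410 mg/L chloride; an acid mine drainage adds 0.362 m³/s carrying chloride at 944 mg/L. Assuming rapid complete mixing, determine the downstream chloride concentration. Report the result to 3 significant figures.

418 mg/L

After mixing, C = (2.900·11.00 + 0.3000·2500 + 0.3700·1410 + 0.3620·944.0) / 3.932 = 1645/3.932 = 418.4 mg/L.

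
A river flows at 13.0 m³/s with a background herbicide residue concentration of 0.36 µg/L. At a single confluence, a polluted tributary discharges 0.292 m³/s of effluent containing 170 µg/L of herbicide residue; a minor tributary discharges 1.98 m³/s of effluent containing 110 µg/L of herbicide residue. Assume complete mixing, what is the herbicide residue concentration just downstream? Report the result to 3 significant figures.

17.8 µg/L

Mixed concentration C = ΣQC/ΣQ = (13.00·0.3600 + 0.2920·170.0 + 1.980·110.0) / 15.27 = 272.1/15.27 = 17.82 µg/L.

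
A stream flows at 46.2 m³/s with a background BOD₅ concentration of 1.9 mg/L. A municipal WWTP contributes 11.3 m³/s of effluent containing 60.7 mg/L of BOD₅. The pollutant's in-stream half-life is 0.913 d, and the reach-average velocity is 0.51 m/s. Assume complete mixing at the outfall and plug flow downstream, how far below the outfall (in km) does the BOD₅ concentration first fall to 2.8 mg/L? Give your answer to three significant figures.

91.1 km

Flow-weighted average: C = (46.20·1.900 + 11.30·60.70) / 57.50 = 773.7/57.50 = 13.46 mg/L.
Half-life 0.913 d → k = ln 2 / 0.913 = 0.7592 d⁻¹.
Set 13.46·exp(−k·t) = 2.8 → t = ln(13.46/2.8)/k = 178600 s = 49.62 h.
Distance = v·t = 0.51·178600 = 91110 m = 91.11 km.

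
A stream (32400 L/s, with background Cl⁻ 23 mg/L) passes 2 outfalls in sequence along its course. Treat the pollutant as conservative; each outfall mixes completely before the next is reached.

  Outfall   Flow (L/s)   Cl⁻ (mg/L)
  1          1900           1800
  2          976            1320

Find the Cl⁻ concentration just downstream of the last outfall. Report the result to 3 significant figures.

155 mg/L

Outfall 1: combined Q = 34300 L/s; C = (32400·23.00 + 1900·1800)/34300 = 121.4 mg/L.
Outfall 2: combined Q = 35280 L/s; C = (34300·121.4 + 976.0·1320)/35280 = 154.6 mg/L.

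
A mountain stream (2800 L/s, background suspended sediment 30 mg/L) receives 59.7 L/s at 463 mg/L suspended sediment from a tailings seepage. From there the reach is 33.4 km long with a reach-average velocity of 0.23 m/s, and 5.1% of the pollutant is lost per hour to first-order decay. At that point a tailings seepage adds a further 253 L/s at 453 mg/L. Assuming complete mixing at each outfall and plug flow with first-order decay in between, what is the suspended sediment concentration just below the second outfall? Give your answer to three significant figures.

Mass balance: C = (2800·30.00 + 59.70·463.0) / 2860 = 111600/2860 = 39.04 mg/L; combined flow 2860 L/s.
Travel time t = 33.4·1000 / 0.23 = 145200 s = 40.34 h.
5.1%/h lost → k = −ln(1 − 0.051) = 0.05235 h⁻¹.
First-order decay: C = 39.04·exp(−k·t) = 39.04·0.1210 = 4.726 mg/L.
At the second outfall, C = (2860·4.726 + 253.0·453.0) / (2860 + 253.0) = 41.16 mg/L.

41.2 mg/L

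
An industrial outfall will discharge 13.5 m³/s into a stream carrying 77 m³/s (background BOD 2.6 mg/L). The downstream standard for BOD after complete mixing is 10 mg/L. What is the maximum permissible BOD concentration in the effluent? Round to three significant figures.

At the limit, (Qr·Cr + Qe·Cₑ)/(Qr + Qe) = 10:
Cₑ = (90.50·10 − 77.00·2.600) / 13.50 = 52.21 mg/L.

52.2 mg/L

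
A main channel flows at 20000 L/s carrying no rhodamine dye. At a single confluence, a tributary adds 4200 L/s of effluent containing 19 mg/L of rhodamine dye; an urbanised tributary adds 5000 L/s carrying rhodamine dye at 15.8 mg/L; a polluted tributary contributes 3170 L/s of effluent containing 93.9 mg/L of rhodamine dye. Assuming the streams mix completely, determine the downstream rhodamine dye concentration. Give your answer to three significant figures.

Mass balance: C = (20000·0 + 4200·19.00 + 5000·15.80 + 3170·93.90) / 32370 = 456500/32370 = 14.10 mg/L.

14.1 mg/L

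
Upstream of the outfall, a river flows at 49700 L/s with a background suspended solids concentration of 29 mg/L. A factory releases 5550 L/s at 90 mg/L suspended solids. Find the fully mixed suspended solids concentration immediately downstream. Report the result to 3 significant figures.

35.1 mg/L

After mixing, C = (49700·29.00 + 5550·90.00) / 55250 = 1941000/55250 = 35.13 mg/L.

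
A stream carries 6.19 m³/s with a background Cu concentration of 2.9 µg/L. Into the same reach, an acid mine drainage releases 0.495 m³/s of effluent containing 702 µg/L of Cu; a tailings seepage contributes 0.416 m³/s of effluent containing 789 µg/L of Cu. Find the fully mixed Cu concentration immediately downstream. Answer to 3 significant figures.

Mass balance: C = (6.190·2.900 + 0.4950·702.0 + 0.4160·789.0) / 7.101 = 693.7/7.101 = 97.69 µg/L.

97.7 µg/L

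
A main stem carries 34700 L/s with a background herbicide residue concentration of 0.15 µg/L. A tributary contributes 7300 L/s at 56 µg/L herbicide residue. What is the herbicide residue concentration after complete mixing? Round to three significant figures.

9.86 µg/L

Conservation of mass: C = (34700·0.1500 + 7300·56.00) / 42000 = 414000/42000 = 9.857 µg/L.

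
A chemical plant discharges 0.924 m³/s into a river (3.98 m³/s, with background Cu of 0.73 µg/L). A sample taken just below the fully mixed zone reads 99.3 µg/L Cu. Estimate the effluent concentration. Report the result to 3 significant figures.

Mass balance: 3.980·0.7300 + 0.9240·Cₑ = 4.904·99.30
→ Cₑ = (4.904·99.30 − 3.980·0.7300) / 0.9240 = 523.9 µg/L.

524 µg/L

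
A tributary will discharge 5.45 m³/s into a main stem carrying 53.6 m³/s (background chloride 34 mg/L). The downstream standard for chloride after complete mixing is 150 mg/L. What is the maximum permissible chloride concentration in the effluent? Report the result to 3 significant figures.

1290 mg/L

At the limit, (Qr·Cr + Qe·Cₑ)/(Qr + Qe) = 150:
Cₑ = (59.05·150 − 53.60·34.00) / 5.450 = 1291 mg/L.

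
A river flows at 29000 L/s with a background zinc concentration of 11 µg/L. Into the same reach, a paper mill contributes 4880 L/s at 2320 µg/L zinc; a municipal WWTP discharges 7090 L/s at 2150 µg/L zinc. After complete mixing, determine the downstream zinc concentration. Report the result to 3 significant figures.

Flow-weighted average: C = (29000·11.00 + 4880·2320 + 7090·2150) / 40970 = 26880000/40970 = 656.2 µg/L.

656 µg/L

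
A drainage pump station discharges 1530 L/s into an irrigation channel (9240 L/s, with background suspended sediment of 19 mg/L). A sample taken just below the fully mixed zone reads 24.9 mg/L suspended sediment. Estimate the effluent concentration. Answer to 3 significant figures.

60.5 mg/L

Mass balance: 9240·19.00 + 1530·Cₑ = 10770·24.90
→ Cₑ = (10770·24.90 − 9240·19.00) / 1530 = 60.53 mg/L.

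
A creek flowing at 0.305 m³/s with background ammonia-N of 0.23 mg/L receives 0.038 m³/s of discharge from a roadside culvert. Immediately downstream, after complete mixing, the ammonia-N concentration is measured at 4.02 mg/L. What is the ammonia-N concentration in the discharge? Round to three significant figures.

34.4 mg/L

Mass balance: 0.3050·0.2300 + 0.03800·Cₑ = 0.3430·4.020
→ Cₑ = (0.3430·4.020 − 0.3050·0.2300) / 0.03800 = 34.44 mg/L.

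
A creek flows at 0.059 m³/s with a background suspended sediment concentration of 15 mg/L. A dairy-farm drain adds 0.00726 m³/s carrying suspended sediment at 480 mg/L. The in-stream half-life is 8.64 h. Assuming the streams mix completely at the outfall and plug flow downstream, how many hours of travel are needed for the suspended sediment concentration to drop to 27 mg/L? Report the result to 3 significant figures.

11.1 h

After mixing, C = (0.05900·15.00 + 0.007260·480.0) / 0.06626 = 4.370/0.06626 = 65.95 mg/L.
Half-life 8.64 h → k = ln 2 / 8.64 = 0.08023 h⁻¹ = 1.925 d⁻¹.
65.95·exp(−k·t) = 27 → t = ln(65.95/27)/k = 40070 s = 11.13 h.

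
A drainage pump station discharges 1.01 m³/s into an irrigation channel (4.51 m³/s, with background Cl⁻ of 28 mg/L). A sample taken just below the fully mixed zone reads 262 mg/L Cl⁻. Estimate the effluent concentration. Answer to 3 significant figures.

1310 mg/L

Mass balance: 4.510·28.00 + 1.010·Cₑ = 5.520·262.0
→ Cₑ = (5.520·262.0 − 4.510·28.00) / 1.010 = 1307 mg/L.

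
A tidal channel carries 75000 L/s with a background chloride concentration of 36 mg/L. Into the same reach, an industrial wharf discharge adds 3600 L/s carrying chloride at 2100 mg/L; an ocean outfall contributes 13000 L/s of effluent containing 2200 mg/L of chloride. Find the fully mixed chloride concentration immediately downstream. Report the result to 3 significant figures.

Mass balance: C = (75000·36.00 + 3600·2100 + 13000·2200) / 91600 = 38860000/91600 = 424.2 mg/L.

424 mg/L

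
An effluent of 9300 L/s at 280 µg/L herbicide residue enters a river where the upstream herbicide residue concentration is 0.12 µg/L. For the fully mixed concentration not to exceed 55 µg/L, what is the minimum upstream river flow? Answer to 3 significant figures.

Set C_mix = 55: (Q·0.1200 + 9300·280.0) / (Q + 9300) = 55
→ Q = 9300·(280.0 − 55)/(55 − 0.1200) = 38130 L/s.

38100 L/s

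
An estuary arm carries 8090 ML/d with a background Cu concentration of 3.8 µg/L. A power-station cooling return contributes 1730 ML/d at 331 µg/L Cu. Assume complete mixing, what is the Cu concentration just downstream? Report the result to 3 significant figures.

After mixing, C = (8090·3.800 + 1730·331.0) / 9820 = 603400/9820 = 61.44 µg/L.

61.4 µg/L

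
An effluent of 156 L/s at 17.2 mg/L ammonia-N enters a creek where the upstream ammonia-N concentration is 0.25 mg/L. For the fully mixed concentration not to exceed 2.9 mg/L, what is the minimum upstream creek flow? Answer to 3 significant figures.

Set C_mix = 2.9: (Q·0.2500 + 156.0·17.20) / (Q + 156.0) = 2.9
→ Q = 156.0·(17.20 − 2.9)/(2.9 − 0.2500) = 841.8 L/s.

842 L/s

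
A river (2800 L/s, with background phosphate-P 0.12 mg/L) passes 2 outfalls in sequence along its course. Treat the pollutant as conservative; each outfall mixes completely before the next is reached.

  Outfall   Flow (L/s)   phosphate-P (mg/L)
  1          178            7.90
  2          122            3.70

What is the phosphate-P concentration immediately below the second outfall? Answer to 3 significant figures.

Below outfall 1: Q → 2978 L/s, C = (2800·0.1200 + 178.0·7.900)/2978 = 0.5850 mg/L.
Below outfall 2: Q → 3100 L/s, C = (2978·0.5850 + 122.0·3.700)/3100 = 0.7076 mg/L.

0.708 mg/L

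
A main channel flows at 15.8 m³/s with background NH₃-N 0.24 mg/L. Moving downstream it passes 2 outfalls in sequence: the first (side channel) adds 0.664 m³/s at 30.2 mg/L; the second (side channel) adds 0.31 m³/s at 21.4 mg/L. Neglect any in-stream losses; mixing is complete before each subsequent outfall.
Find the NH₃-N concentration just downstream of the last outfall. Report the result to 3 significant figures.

Below outfall 1: Q → 16.46 m³/s, C = (15.80·0.2400 + 0.6640·30.20)/16.46 = 1.448 mg/L.
Below outfall 2: Q → 16.77 m³/s, C = (16.46·1.448 + 0.3100·21.40)/16.77 = 1.817 mg/L.

1.82 mg/L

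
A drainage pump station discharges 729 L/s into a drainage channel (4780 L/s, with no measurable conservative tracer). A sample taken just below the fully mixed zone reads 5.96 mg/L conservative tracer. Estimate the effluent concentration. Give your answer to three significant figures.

Mass balance: 4780·0 + 729.0·Cₑ = 5509·5.960
→ Cₑ = (5509·5.960 − 4780·0) / 729.0 = 45.04 mg/L.

45.0 mg/L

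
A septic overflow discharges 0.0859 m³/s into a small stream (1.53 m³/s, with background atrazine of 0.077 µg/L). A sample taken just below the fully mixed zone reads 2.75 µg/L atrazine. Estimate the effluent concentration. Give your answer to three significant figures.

Mass balance: 1.530·0.07700 + 0.08590·Cₑ = 1.616·2.750
→ Cₑ = (1.616·2.750 − 1.530·0.07700) / 0.08590 = 50.36 µg/L.

50.4 µg/L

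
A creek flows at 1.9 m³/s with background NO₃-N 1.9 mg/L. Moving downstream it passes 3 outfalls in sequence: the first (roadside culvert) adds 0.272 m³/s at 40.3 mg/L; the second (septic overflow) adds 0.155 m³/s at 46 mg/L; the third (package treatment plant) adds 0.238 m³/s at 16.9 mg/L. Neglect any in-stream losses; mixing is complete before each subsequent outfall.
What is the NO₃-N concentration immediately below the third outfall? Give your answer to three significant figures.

Below outfall 1: Q → 2.172 m³/s, C = (1.900·1.900 + 0.2720·40.30)/2.172 = 6.709 mg/L.
Below outfall 2: Q → 2.327 m³/s, C = (2.172·6.709 + 0.1550·46.00)/2.327 = 9.326 mg/L.
Below outfall 3: Q → 2.565 m³/s, C = (2.327·9.326 + 0.2380·16.90)/2.565 = 10.03 mg/L.

10.0 mg/L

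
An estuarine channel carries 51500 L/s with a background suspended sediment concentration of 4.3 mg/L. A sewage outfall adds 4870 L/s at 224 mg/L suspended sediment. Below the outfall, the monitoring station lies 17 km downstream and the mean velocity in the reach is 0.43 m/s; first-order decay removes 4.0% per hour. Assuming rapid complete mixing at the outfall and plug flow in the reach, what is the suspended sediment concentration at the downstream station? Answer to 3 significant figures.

14.9 mg/L

After mixing, C = (51500·4.300 + 4870·224.0) / 56370 = 1312000/56370 = 23.28 mg/L.
Travel time t = 17·1000 / 0.43 = 39530 s = 10.98 h.
4.0%/h lost → k = −ln(1 − 0.04) = 0.04082 h⁻¹.
After decay, C = 23.28 × e^(−kt) = 23.28 × 0.6387 = 14.87 mg/L.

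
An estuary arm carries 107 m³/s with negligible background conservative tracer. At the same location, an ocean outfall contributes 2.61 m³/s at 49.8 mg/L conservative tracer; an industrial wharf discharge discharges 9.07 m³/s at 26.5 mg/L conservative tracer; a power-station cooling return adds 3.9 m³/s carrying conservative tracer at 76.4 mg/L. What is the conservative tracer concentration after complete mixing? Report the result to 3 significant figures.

Conservation of mass: C = (107.0·0 + 2.610·49.80 + 9.070·26.50 + 3.900·76.40) / 122.6 = 668.3/122.6 = 5.452 mg/L.

5.45 mg/L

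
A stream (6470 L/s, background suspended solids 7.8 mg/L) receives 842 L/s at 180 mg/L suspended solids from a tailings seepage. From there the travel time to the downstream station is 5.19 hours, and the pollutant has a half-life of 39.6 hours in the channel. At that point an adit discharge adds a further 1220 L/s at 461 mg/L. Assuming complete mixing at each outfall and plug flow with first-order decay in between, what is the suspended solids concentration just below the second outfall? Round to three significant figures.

Mixed concentration C = ΣQC/ΣQ = (6470·7.800 + 842.0·180.0) / 7312 = 202000/7312 = 27.63 mg/L; combined flow 7312 L/s.
Half-life 39.6 h → k = ln 2 / 39.6 = 0.01750 h⁻¹ = 0.4201 d⁻¹.
After decay, C = 27.63 × e^(−kt) = 27.63 × 0.9132 = 25.23 mg/L.
At the second outfall, C = (7312·25.23 + 1220·461.0) / (7312 + 1220) = 87.54 mg/L.

87.5 mg/L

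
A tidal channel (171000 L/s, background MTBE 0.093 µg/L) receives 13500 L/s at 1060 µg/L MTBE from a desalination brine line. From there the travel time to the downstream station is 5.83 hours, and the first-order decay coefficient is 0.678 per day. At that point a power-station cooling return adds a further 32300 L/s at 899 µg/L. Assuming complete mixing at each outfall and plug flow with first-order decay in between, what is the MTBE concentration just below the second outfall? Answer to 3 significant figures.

Flow-weighted average: C = (171000·0.09300 + 13500·1060) / 184500 = 14330000/184500 = 77.65 µg/L; combined flow 184500 L/s.
Decay over the reach: 77.65·exp(−kt) = 77.65·0.8482 = 65.86 µg/L.
Second outfall: C = (184500·65.86 + 32300·899.0)/216800 = 190.0 µg/L.

190 µg/L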